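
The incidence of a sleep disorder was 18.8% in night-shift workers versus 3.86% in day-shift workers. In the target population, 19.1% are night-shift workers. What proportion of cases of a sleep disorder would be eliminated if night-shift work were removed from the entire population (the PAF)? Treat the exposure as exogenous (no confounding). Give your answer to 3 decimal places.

p₁ = 0.188, p₀ = 0.0386.
Overall risk P(Y=1) = π·p₁ + (1−π)·p₀ = 0.191×0.188 + 0.809×0.0386 = 0.067135.
Under exogeneity, PAF = [P(Y=1) − p₀] / P(Y=1).
PAF = (0.067135 − 0.0386) / 0.067135 ≈ 0.4250

PAF ≈ 0.425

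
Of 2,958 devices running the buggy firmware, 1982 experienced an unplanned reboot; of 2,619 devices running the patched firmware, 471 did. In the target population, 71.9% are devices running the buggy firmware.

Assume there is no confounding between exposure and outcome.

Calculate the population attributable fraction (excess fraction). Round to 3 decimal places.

PAF ≈ 0.662

p₁ = P(outcome | exposed) = 1982/2958 = 0.67005
p₀ = P(outcome | unexposed) = 471/2619 = 0.17984
Overall risk P(Y=1) = π·p₁ + (1−π)·p₀ = 0.719×0.67005 + 0.281×0.17984 = 0.5323.
Under exogeneity, PAF = [P(Y=1) − p₀] / P(Y=1).
PAF = (0.5323 − 0.17984) / 0.5323 ≈ 0.6621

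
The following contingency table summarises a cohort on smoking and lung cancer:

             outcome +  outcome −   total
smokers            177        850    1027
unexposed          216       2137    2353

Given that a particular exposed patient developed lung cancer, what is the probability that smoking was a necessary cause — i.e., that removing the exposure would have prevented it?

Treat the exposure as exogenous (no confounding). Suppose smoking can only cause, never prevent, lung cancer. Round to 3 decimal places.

p₁ = P(outcome | exposed) = 177/1027 = 0.17235
p₀ = P(outcome | unexposed) = 216/2353 = 0.091798
Under exogeneity and monotonicity, PN = (p₁ − p₀) / p₁.
PN = (0.17235 − 0.091798) / 0.17235 = 0.080549 / 0.17235 ≈ 0.4674

PN ≈ 0.467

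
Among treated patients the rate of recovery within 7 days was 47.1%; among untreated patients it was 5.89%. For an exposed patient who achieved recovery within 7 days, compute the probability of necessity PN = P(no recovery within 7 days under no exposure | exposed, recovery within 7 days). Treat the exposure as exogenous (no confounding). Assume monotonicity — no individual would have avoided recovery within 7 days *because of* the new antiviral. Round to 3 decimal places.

p₁ = 0.471, p₀ = 0.0589.
Under exogeneity and monotonicity, PN = (p₁ − p₀) / p₁.
PN = (0.471 − 0.0589) / 0.471 = 0.4121 / 0.471 ≈ 0.8749

PN ≈ 0.875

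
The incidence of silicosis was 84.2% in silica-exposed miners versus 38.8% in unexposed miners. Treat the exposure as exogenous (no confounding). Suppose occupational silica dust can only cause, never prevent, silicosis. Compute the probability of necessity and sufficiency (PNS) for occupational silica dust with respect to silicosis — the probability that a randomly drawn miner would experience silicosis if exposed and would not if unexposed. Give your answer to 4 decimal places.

p₁ = 0.842, p₀ = 0.388.
Under exogeneity and monotonicity, PNS = p₁ − p₀.
PNS = 0.842 − 0.388 = 0.454

PNS ≈ 0.4540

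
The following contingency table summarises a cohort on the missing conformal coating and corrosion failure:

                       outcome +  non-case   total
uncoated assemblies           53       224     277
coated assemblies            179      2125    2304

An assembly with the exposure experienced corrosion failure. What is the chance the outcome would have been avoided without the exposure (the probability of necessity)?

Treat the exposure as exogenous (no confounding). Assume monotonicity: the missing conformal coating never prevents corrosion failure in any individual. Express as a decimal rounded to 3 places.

p₁ = P(outcome | exposed) = 53/277 = 0.19134
p₀ = P(outcome | unexposed) = 179/2304 = 0.077691
Under exogeneity and monotonicity, PN = (p₁ − p₀) / p₁.
PN = (0.19134 − 0.077691) / 0.19134 = 0.11364 / 0.19134 ≈ 0.5940

PN ≈ 0.594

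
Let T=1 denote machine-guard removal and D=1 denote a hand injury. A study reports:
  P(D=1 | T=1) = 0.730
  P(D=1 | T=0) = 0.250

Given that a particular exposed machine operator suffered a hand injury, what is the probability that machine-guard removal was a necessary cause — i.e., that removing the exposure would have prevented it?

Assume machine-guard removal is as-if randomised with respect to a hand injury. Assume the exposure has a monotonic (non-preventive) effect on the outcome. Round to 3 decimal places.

PN ≈ 0.658

Let p₁ = 0.73, p₀ = 0.25.
Under exogeneity and monotonicity, PN = (p₁ − p₀) / p₁.
PN = (0.73 − 0.25) / 0.73 = 0.48 / 0.73 ≈ 0.6575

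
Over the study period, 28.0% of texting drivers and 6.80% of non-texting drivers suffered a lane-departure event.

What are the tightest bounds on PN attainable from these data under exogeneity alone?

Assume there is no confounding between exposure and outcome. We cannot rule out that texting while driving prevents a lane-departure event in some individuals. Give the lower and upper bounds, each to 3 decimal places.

p₁ = 0.28, p₀ = 0.068.
Under exogeneity alone the bounds on PN are max{0,(p₁−p₀)/p₁} ≤ PN ≤ min{1,(1−p₀)/p₁}.
  lower = (p₁ − p₀)/p₁ = 0.212 / 0.28 ≈ 0.7571
  upper = min{1, (1 − p₀)/p₁} = 0.932 / 0.28 ≈ 3.3286 → capped at 1

0.757 ≤ PN ≤ 1.000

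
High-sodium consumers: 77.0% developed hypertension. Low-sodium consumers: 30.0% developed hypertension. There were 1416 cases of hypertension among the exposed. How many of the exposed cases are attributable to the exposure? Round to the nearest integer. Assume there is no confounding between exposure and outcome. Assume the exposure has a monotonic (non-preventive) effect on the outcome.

p₁ = 0.77, p₀ = 0.3.
PN = (p₁ − p₀)/p₁ = (0.77 − 0.3) / 0.77 ≈ 0.61039.
Attributable cases ≈ PN × (exposed cases) = 0.61039 × 1416 ≈ 864.31.

about 864 cases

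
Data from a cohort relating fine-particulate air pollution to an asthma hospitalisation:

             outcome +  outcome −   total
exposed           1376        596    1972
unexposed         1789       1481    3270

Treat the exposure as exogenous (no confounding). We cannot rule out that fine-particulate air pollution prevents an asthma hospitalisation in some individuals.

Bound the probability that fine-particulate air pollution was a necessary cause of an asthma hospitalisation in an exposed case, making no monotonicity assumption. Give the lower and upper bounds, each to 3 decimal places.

p₁ = P(outcome | exposed) = 1376/1972 = 0.69777
p₀ = P(outcome | unexposed) = 1789/3270 = 0.54709
Under exogeneity alone the bounds on PN are max{0,(p₁−p₀)/p₁} ≤ PN ≤ min{1,(1−p₀)/p₁}.
  lower = (p₁ − p₀)/p₁ = 0.15067 / 0.69777 ≈ 0.2159
  upper = min{1, (1 − p₀)/p₁} = 0.45291 / 0.69777 ≈ 0.6491

0.216 ≤ PN ≤ 0.649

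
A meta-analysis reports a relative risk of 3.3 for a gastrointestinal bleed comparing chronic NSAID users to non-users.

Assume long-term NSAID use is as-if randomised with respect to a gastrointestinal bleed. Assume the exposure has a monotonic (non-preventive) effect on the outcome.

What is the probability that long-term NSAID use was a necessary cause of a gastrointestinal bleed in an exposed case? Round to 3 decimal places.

Under exogeneity and monotonicity, PN = (RR − 1) / RR = 1 − 1/RR.
PN = (3.3 − 1) / 3.3 = 2.3 / 3.3 ≈ 0.6970

PN ≈ 0.697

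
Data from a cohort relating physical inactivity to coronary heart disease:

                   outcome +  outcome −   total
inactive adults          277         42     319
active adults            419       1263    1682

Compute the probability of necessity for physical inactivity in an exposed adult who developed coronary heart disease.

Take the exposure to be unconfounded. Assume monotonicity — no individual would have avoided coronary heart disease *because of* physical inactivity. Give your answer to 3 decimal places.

p₁ = P(outcome | exposed) = 277/319 = 0.86834
p₀ = P(outcome | unexposed) = 419/1682 = 0.24911
Under exogeneity and monotonicity, PN = (p₁ − p₀)/p₁.
PN = (0.86834 − 0.24911) / 0.86834 ≈ 0.7131

PN ≈ 0.713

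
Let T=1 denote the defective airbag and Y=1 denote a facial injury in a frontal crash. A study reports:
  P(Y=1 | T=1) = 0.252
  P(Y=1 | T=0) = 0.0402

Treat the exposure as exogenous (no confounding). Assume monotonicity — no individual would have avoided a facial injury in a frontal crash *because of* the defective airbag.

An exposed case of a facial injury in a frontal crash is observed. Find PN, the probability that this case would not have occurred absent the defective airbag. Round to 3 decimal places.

Let p₁ = 0.252, p₀ = 0.0402.
Under exogeneity and monotonicity, PN = (p₁ − p₀) / p₁.
PN = (0.252 − 0.0402) / 0.252 = 0.2118 / 0.252 ≈ 0.8405

PN ≈ 0.840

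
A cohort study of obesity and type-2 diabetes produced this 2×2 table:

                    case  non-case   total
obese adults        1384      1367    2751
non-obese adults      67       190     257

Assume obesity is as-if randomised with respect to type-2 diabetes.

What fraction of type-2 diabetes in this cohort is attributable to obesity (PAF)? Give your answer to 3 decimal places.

PAF ≈ 0.460

p₁ = P(outcome | exposed) = 1384/2751 = 0.50309
p₀ = P(outcome | unexposed) = 67/257 = 0.2607
Exposure prevalence π = 2751/3008 = 0.91456; overall risk P(Y=1) = 0.48238.
Under exogeneity, PAF = [P(Y=1) − p₀]/P(Y=1).
PAF = (0.48238 − 0.2607) / 0.48238 ≈ 0.4596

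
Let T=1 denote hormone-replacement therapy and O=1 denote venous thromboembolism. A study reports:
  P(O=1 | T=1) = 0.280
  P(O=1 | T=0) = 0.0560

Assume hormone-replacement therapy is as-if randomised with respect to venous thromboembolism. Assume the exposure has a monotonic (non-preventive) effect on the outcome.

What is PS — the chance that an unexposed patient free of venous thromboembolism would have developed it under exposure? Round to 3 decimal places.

Let p₁ = 0.28, p₀ = 0.056.
Under exogeneity and monotonicity, PS = (p₁ − p₀) / (1 − p₀).
PS = (0.28 − 0.056) / (1 − 0.056) = 0.224 / 0.944 ≈ 0.2373

PS ≈ 0.237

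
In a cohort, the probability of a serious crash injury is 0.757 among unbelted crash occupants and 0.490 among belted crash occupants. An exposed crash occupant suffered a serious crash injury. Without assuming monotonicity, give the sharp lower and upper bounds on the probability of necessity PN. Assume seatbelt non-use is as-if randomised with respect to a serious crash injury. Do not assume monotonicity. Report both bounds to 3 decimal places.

0.353 ≤ PN ≤ 0.674

Let p₁ = 0.757, p₀ = 0.49.
Under exogeneity alone the bounds on PN are max{0,(p₁−p₀)/p₁} ≤ PN ≤ min{1,(1−p₀)/p₁}.
  lower = (p₁ − p₀)/p₁ = 0.267 / 0.757 ≈ 0.3527
  upper = min{1, (1 − p₀)/p₁} = 0.51 / 0.757 ≈ 0.6737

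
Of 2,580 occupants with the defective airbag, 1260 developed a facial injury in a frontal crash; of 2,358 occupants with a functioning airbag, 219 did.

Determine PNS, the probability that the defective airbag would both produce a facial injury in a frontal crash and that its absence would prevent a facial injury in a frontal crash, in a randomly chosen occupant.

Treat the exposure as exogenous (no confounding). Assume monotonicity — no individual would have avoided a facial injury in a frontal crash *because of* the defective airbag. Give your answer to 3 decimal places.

p₁ = P(outcome | exposed) = 1260/2580 = 0.48837
p₀ = P(outcome | unexposed) = 219/2358 = 0.092875
Under exogeneity and monotonicity, PNS = p₁ − p₀.
PNS = 0.48837 − 0.092875 = 0.3955

PNS ≈ 0.395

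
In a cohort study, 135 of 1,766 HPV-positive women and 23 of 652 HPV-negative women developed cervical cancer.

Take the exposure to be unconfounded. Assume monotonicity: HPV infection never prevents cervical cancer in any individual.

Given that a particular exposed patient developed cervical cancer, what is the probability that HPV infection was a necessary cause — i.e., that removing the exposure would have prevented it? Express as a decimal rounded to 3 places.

p₁ = P(outcome | exposed) = 135/1766 = 0.076444
p₀ = P(outcome | unexposed) = 23/652 = 0.035276
Under exogeneity and monotonicity, PN = (p₁ − p₀) / p₁.
PN = (0.076444 − 0.035276) / 0.076444 = 0.041168 / 0.076444 ≈ 0.5385

PN ≈ 0.539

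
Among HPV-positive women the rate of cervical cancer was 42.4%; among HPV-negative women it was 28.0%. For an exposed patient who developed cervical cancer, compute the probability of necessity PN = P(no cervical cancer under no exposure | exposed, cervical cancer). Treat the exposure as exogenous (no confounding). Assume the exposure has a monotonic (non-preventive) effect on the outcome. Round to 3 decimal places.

p₁ = 0.424, p₀ = 0.28.
Under exogeneity and monotonicity, PN = (p₁ − p₀) / p₁.
PN = (0.424 − 0.28) / 0.424 = 0.144 / 0.424 ≈ 0.3396

PN ≈ 0.340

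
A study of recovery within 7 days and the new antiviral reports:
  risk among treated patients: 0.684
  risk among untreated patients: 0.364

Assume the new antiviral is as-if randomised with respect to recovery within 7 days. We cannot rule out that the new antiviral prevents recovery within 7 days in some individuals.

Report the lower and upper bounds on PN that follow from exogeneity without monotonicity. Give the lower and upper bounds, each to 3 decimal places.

Let p₁ = 0.684, p₀ = 0.364.
Under exogeneity alone the bounds on PN are max{0,(p₁−p₀)/p₁} ≤ PN ≤ min{1,(1−p₀)/p₁}.
  lower = (p₁ − p₀)/p₁ = 0.32 / 0.684 ≈ 0.4678
  upper = min{1, (1 − p₀)/p₁} = 0.636 / 0.684 ≈ 0.9298

0.468 ≤ PN ≤ 0.930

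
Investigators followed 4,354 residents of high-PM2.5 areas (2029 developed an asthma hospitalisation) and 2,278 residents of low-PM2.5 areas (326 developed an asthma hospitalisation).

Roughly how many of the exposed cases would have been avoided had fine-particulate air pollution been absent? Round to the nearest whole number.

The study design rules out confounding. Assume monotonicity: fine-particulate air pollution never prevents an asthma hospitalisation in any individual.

about 1406 cases

p₁ = P(outcome | exposed) = 2029/4354 = 0.46601
p₀ = P(outcome | unexposed) = 326/2278 = 0.14311
PN = (p₁ − p₀)/p₁ = (0.46601 − 0.14311) / 0.46601 ≈ 0.69291.
Attributable cases ≈ PN × (exposed cases) = 0.69291 × 2029 ≈ 1405.91.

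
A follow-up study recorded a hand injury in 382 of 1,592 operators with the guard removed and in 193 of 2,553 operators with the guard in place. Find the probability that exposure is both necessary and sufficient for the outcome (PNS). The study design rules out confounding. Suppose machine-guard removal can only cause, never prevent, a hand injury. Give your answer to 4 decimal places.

PNS ≈ 0.1644

p₁ = P(outcome | exposed) = 382/1592 = 0.23995
p₀ = P(outcome | unexposed) = 193/2553 = 0.075597
Under exogeneity and monotonicity, PNS = p₁ − p₀.
PNS = 0.23995 − 0.075597 = 0.16435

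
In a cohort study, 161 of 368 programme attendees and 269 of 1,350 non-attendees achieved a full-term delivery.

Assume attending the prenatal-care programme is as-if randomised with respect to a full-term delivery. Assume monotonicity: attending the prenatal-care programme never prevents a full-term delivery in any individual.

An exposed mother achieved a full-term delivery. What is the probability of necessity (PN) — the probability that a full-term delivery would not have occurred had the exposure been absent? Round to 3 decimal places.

PN ≈ 0.545

p₁ = P(outcome | exposed) = 161/368 = 0.4375
p₀ = P(outcome | unexposed) = 269/1350 = 0.19926
Under exogeneity and monotonicity, PN = (p₁ − p₀) / p₁.
PN = (0.4375 − 0.19926) / 0.4375 = 0.23824 / 0.4375 ≈ 0.5446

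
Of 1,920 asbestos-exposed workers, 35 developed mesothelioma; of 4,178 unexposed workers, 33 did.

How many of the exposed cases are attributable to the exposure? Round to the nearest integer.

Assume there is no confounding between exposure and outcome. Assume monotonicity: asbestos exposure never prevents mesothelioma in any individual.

about 20 cases

p₁ = P(outcome | exposed) = 35/1920 = 0.018229
p₀ = P(outcome | unexposed) = 33/4178 = 0.0078985
PN = (p₁ − p₀)/p₁ = (0.018229 − 0.0078985) / 0.018229 ≈ 0.56671.
Attributable cases ≈ PN × (exposed cases) = 0.56671 × 35 ≈ 19.83.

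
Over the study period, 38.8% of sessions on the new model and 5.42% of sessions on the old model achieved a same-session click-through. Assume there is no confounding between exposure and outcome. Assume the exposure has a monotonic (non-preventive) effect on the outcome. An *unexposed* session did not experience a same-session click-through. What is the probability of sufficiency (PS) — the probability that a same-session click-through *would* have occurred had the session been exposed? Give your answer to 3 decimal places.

PS ≈ 0.353

p₁ = 0.388, p₀ = 0.0542.
Under exogeneity and monotonicity, PS = (p₁ − p₀) / (1 − p₀).
PS = (0.388 − 0.0542) / (1 − 0.0542) = 0.3338 / 0.9458 ≈ 0.3529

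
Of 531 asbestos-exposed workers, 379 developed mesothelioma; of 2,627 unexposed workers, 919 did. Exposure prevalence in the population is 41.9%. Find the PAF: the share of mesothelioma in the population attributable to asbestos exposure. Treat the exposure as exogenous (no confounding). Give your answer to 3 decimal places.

p₁ = P(outcome | exposed) = 379/531 = 0.71375
p₀ = P(outcome | unexposed) = 919/2627 = 0.34983
Overall risk P(Y=1) = π·p₁ + (1−π)·p₀ = 0.419×0.71375 + 0.581×0.34983 = 0.50231.
Under exogeneity, PAF = [P(Y=1) − p₀] / P(Y=1).
PAF = (0.50231 − 0.34983) / 0.50231 ≈ 0.3036

PAF ≈ 0.304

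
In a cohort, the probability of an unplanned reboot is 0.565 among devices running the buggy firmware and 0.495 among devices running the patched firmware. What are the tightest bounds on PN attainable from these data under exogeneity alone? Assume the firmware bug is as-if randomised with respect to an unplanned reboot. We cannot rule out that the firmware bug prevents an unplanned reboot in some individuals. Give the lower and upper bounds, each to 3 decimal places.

Let p₁ = 0.565, p₀ = 0.495.
Under exogeneity alone the bounds on PN are max{0,(p₁−p₀)/p₁} ≤ PN ≤ min{1,(1−p₀)/p₁}.
  lower = (p₁ − p₀)/p₁ = 0.07 / 0.565 ≈ 0.1239
  upper = min{1, (1 − p₀)/p₁} = 0.505 / 0.565 ≈ 0.8938

0.124 ≤ PN ≤ 0.894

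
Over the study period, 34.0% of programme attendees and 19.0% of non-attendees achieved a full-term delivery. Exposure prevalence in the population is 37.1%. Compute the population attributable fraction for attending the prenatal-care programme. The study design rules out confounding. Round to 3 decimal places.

PAF ≈ 0.227

p₁ = 0.34, p₀ = 0.19.
Overall risk P(Y=1) = π·p₁ + (1−π)·p₀ = 0.371×0.34 + 0.629×0.19 = 0.24565.
Under exogeneity, PAF = [P(Y=1) − p₀] / P(Y=1).
PAF = (0.24565 − 0.19) / 0.24565 ≈ 0.2265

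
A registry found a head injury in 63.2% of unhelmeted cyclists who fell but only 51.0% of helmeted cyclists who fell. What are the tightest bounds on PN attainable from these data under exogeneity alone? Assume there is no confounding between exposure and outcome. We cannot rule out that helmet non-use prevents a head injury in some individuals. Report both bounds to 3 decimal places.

p₁ = 0.632, p₀ = 0.51.
Under exogeneity alone the bounds on PN are max{0,(p₁−p₀)/p₁} ≤ PN ≤ min{1,(1−p₀)/p₁}.
  lower = (p₁ − p₀)/p₁ = 0.122 / 0.632 ≈ 0.1930
  upper = min{1, (1 − p₀)/p₁} = 0.49 / 0.632 ≈ 0.7753

0.193 ≤ PN ≤ 0.775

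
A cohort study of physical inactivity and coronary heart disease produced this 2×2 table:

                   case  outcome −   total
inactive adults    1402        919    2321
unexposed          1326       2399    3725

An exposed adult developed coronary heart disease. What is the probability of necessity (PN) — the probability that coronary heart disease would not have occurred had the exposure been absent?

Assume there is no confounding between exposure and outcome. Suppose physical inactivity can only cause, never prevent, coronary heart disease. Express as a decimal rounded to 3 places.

p₁ = P(outcome | exposed) = 1402/2321 = 0.60405
p₀ = P(outcome | unexposed) = 1326/3725 = 0.35597
Under exogeneity and monotonicity, PN = (p₁ − p₀) / p₁.
PN = (0.60405 − 0.35597) / 0.60405 = 0.24808 / 0.60405 ≈ 0.4107

PN ≈ 0.411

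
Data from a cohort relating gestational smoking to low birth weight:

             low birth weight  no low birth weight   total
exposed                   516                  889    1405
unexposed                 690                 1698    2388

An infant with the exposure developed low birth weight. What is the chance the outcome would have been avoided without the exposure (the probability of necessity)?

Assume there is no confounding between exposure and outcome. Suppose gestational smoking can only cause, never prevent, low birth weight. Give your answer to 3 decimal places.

p₁ = P(outcome | exposed) = 516/1405 = 0.36726
p₀ = P(outcome | unexposed) = 690/2388 = 0.28894
Under exogeneity and monotonicity, PN = (p₁ − p₀)/p₁.
PN = (0.36726 − 0.28894) / 0.36726 ≈ 0.2132

PN ≈ 0.213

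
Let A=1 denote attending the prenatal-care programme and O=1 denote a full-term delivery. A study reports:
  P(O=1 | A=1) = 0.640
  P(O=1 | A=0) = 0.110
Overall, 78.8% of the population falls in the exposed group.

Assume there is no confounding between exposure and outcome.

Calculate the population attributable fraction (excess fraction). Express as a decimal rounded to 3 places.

Let p₁ = 0.64, p₀ = 0.11.
Overall risk P(Y=1) = π·p₁ + (1−π)·p₀ = 0.788×0.64 + 0.212×0.11 = 0.52764.
Under exogeneity, PAF = [P(Y=1) − p₀] / P(Y=1).
PAF = (0.52764 − 0.11) / 0.52764 ≈ 0.7915

PAF ≈ 0.792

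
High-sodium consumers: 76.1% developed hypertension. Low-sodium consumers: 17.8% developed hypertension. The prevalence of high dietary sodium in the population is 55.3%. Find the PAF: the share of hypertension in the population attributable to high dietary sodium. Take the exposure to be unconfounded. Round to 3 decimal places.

p₁ = 0.761, p₀ = 0.178.
Overall risk P(Y=1) = π·p₁ + (1−π)·p₀ = 0.553×0.761 + 0.447×0.178 = 0.5004.
Under exogeneity, PAF = [P(Y=1) − p₀] / P(Y=1).
PAF = (0.5004 − 0.178) / 0.5004 ≈ 0.6443

PAF ≈ 0.644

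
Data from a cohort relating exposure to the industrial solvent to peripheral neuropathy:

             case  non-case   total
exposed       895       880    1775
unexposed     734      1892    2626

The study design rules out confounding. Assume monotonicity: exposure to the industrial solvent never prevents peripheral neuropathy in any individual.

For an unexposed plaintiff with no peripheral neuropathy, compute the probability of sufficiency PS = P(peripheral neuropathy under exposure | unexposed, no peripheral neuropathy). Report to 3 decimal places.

PS ≈ 0.312

p₁ = P(outcome | exposed) = 895/1775 = 0.50423
p₀ = P(outcome | unexposed) = 734/2626 = 0.27951
Under exogeneity and monotonicity, PS = (p₁ − p₀) / (1 − p₀).
PS = (0.50423 − 0.27951) / (1 − 0.27951) = 0.22471 / 0.72049 ≈ 0.3119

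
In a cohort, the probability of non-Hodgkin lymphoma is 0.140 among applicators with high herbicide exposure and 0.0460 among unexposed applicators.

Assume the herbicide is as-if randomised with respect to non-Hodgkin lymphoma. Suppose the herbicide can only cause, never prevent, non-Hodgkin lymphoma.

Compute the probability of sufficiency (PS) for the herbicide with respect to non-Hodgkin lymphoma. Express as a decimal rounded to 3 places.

PS ≈ 0.099

Let p₁ = 0.14, p₀ = 0.046.
Under exogeneity and monotonicity, PS = (p₁ − p₀) / (1 − p₀).
PS = (0.14 − 0.046) / (1 − 0.046) = 0.094 / 0.954 ≈ 0.0985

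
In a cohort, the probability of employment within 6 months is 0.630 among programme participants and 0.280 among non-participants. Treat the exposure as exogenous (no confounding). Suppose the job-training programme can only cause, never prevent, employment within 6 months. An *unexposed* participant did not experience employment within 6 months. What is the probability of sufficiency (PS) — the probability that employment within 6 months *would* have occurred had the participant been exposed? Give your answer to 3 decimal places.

PS ≈ 0.486

Let p₁ = 0.63, p₀ = 0.28.
Under exogeneity and monotonicity, PS = (p₁ − p₀) / (1 − p₀).
PS = (0.63 − 0.28) / (1 − 0.28) = 0.35 / 0.72 ≈ 0.4861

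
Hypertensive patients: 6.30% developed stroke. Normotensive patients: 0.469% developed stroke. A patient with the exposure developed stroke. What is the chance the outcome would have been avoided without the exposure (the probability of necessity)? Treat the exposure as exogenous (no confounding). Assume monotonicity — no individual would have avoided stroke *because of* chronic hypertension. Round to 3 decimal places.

PN ≈ 0.926

p₁ = 0.063, p₀ = 0.00469.
Under exogeneity and monotonicity, PN = (p₁ − p₀) / p₁.
PN = (0.063 − 0.00469) / 0.063 = 0.05831 / 0.063 ≈ 0.9256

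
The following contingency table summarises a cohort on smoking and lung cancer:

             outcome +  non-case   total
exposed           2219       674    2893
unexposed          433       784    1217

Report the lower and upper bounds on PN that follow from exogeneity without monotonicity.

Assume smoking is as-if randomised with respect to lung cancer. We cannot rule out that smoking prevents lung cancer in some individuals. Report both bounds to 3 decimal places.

p₁ = P(outcome | exposed) = 2219/2893 = 0.76702
p₀ = P(outcome | unexposed) = 433/1217 = 0.35579
Under exogeneity alone the bounds on PN are max{0,(p₁−p₀)/p₁} ≤ PN ≤ min{1,(1−p₀)/p₁}.
  lower = (p₁ − p₀)/p₁ = 0.41123 / 0.76702 ≈ 0.5361
  upper = min{1, (1 − p₀)/p₁} = 0.64421 / 0.76702 ≈ 0.8399

0.536 ≤ PN ≤ 0.840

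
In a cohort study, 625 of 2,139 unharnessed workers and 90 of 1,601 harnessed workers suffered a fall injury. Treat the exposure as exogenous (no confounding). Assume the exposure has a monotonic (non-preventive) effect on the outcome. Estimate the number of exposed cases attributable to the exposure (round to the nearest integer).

p₁ = P(outcome | exposed) = 625/2139 = 0.29219
p₀ = P(outcome | unexposed) = 90/1601 = 0.056215
PN = (p₁ − p₀)/p₁ = (0.29219 − 0.056215) / 0.29219 ≈ 0.80761.
Attributable cases ≈ PN × (exposed cases) = 0.80761 × 625 ≈ 504.76.

about 505 cases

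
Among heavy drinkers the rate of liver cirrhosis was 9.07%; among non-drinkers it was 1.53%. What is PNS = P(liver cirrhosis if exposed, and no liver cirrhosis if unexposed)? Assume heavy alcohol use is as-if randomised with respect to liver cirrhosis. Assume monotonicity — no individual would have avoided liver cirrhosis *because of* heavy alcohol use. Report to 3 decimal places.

p₁ = 0.0907, p₀ = 0.0153.
Under exogeneity and monotonicity, PNS = p₁ − p₀.
PNS = 0.0907 − 0.0153 = 0.0754

PNS ≈ 0.075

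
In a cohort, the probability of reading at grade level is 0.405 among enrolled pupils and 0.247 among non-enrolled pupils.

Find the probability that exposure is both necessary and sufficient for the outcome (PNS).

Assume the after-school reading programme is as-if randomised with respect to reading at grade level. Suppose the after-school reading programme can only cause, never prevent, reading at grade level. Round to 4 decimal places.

Let p₁ = 0.405, p₀ = 0.247.
Under exogeneity and monotonicity, PNS = p₁ − p₀.
PNS = 0.405 − 0.247 = 0.158

PNS ≈ 0.1580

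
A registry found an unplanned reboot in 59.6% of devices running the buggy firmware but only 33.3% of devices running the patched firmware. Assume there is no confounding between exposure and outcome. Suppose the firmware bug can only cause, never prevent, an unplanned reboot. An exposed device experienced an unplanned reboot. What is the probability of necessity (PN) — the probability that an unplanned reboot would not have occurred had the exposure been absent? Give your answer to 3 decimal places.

PN ≈ 0.441

p₁ = 0.596, p₀ = 0.333.
Under exogeneity and monotonicity, PN = (p₁ − p₀) / p₁.
PN = (0.596 − 0.333) / 0.596 = 0.263 / 0.596 ≈ 0.4413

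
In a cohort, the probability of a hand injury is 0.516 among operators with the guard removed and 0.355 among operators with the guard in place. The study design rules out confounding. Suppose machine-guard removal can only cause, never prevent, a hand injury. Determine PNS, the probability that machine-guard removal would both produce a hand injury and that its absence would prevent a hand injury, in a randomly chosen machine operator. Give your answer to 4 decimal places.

Let p₁ = 0.516, p₀ = 0.355.
Under exogeneity and monotonicity, PNS = p₁ − p₀.
PNS = 0.516 − 0.355 = 0.161

PNS ≈ 0.1610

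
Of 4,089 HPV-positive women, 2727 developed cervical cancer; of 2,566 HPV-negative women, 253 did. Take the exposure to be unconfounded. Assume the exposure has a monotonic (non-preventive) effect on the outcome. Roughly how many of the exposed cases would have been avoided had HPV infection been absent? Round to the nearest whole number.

p₁ = P(outcome | exposed) = 2727/4089 = 0.66691
p₀ = P(outcome | unexposed) = 253/2566 = 0.098597
PN = (p₁ − p₀)/p₁ = (0.66691 − 0.098597) / 0.66691 ≈ 0.85216.
Attributable cases ≈ PN × (exposed cases) = 0.85216 × 2727 ≈ 2323.84.

about 2324 cases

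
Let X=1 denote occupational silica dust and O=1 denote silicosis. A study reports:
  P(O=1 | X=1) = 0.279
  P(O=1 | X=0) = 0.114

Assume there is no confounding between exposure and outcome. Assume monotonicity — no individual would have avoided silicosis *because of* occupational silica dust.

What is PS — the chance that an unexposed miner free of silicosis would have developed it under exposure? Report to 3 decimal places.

Let p₁ = 0.279, p₀ = 0.114.
Under exogeneity and monotonicity, PS = (p₁ − p₀) / (1 − p₀).
PS = (0.279 − 0.114) / (1 − 0.114) = 0.165 / 0.886 ≈ 0.1862

PS ≈ 0.186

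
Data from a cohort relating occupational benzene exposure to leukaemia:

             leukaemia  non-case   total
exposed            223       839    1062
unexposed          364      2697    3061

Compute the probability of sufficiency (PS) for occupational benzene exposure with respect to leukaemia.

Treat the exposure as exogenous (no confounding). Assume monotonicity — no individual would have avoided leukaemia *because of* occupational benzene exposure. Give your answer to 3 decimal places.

PS ≈ 0.103

p₁ = P(outcome | exposed) = 223/1062 = 0.20998
p₀ = P(outcome | unexposed) = 364/3061 = 0.11892
Under exogeneity and monotonicity, PS = (p₁ − p₀) / (1 − p₀).
PS = (0.20998 − 0.11892) / (1 − 0.11892) = 0.091066 / 0.88108 ≈ 0.1034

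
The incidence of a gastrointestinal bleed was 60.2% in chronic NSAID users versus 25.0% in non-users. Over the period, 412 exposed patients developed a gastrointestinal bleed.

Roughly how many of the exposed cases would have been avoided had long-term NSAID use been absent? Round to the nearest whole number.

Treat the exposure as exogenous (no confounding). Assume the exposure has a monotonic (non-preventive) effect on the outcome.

about 241 cases

p₁ = 0.602, p₀ = 0.25.
PN = (p₁ − p₀)/p₁ = (0.602 − 0.25) / 0.602 ≈ 0.58472.
Attributable cases ≈ PN × (exposed cases) = 0.58472 × 412 ≈ 240.90.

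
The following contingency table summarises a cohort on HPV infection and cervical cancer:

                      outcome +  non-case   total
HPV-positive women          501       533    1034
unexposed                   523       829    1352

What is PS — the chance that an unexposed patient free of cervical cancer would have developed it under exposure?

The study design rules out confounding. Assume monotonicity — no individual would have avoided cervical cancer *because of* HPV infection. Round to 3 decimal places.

PS ≈ 0.159

p₁ = P(outcome | exposed) = 501/1034 = 0.48453
p₀ = P(outcome | unexposed) = 523/1352 = 0.38683
Under exogeneity and monotonicity, PS = (p₁ − p₀)/(1 − p₀).
PS = (0.48453 − 0.38683) / 0.61317 ≈ 0.1593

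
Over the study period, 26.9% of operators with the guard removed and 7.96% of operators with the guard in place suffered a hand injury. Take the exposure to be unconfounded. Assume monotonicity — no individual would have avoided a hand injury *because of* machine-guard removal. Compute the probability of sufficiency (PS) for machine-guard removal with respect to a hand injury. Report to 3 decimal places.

p₁ = 0.269, p₀ = 0.0796.
Under exogeneity and monotonicity, PS = (p₁ − p₀) / (1 − p₀).
PS = (0.269 − 0.0796) / (1 − 0.0796) = 0.1894 / 0.9204 ≈ 0.2058

PS ≈ 0.206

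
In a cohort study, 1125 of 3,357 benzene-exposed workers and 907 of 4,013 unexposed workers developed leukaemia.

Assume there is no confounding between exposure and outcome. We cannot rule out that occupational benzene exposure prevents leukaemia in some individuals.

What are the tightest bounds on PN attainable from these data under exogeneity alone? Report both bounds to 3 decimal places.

0.326 ≤ PN ≤ 1.000

p₁ = P(outcome | exposed) = 1125/3357 = 0.33512
p₀ = P(outcome | unexposed) = 907/4013 = 0.22602
Under exogeneity alone the bounds on PN are max{0,(p₁−p₀)/p₁} ≤ PN ≤ min{1,(1−p₀)/p₁}.
  lower = (p₁ − p₀)/p₁ = 0.10911 / 0.33512 ≈ 0.3256
  upper = min{1, (1 − p₀)/p₁} = 0.77398 / 0.33512 ≈ 2.3096 → capped at 1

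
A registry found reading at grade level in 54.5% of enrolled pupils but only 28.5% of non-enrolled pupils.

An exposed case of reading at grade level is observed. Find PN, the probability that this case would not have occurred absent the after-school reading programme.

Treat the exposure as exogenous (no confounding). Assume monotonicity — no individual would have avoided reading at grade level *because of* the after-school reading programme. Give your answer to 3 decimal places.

PN ≈ 0.477

p₁ = 0.545, p₀ = 0.285.
Under exogeneity and monotonicity, PN = (p₁ − p₀) / p₁.
PN = (0.545 − 0.285) / 0.545 = 0.26 / 0.545 ≈ 0.4771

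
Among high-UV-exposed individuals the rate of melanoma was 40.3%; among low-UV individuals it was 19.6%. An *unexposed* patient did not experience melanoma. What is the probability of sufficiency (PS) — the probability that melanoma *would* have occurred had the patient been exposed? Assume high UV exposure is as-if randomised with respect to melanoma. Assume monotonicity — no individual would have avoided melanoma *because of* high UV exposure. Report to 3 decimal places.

PS ≈ 0.257

p₁ = 0.403, p₀ = 0.196.
Under exogeneity and monotonicity, PS = (p₁ − p₀) / (1 − p₀).
PS = (0.403 − 0.196) / (1 − 0.196) = 0.207 / 0.804 ≈ 0.2575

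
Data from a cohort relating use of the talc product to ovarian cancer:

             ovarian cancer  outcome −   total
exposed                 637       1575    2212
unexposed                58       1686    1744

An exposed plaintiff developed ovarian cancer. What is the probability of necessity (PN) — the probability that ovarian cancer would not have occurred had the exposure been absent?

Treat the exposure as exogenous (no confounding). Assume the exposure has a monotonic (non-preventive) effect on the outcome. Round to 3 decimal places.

PN ≈ 0.885

p₁ = P(outcome | exposed) = 637/2212 = 0.28797
p₀ = P(outcome | unexposed) = 58/1744 = 0.033257
Under exogeneity and monotonicity, PN = (p₁ − p₀) / p₁.
PN = (0.28797 − 0.033257) / 0.28797 = 0.25472 / 0.28797 ≈ 0.8845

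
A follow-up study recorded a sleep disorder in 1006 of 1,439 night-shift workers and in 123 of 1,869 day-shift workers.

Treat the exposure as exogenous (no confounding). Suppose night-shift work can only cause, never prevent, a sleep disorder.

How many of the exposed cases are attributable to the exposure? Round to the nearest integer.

about 911 cases

p₁ = P(outcome | exposed) = 1006/1439 = 0.6991
p₀ = P(outcome | unexposed) = 123/1869 = 0.065811
PN = (p₁ − p₀)/p₁ = (0.6991 − 0.065811) / 0.6991 ≈ 0.90586.
Attributable cases ≈ PN × (exposed cases) = 0.90586 × 1006 ≈ 911.30.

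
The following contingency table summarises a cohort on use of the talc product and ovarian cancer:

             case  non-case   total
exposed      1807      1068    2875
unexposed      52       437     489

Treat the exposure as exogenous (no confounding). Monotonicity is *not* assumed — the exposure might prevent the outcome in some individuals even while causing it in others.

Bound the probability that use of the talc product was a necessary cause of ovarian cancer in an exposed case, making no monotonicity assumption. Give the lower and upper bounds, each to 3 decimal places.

p₁ = P(outcome | exposed) = 1807/2875 = 0.62852
p₀ = P(outcome | unexposed) = 52/489 = 0.10634
Under exogeneity alone the bounds on PN are max{0,(p₁−p₀)/p₁} ≤ PN ≤ min{1,(1−p₀)/p₁}.
  lower = (p₁ − p₀)/p₁ = 0.52218 / 0.62852 ≈ 0.8308
  upper = min{1, (1 − p₀)/p₁} = 0.89366 / 0.62852 ≈ 1.4218 → capped at 1

0.831 ≤ PN ≤ 1.000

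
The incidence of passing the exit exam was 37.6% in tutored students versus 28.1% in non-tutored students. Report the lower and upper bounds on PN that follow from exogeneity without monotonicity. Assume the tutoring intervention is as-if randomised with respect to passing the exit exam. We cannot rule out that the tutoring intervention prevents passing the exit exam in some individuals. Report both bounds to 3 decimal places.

0.253 ≤ PN ≤ 1.000

p₁ = 0.376, p₀ = 0.281.
Under exogeneity alone the bounds on PN are max{0,(p₁−p₀)/p₁} ≤ PN ≤ min{1,(1−p₀)/p₁}.
  lower = (p₁ − p₀)/p₁ = 0.095 / 0.376 ≈ 0.2527
  upper = min{1, (1 − p₀)/p₁} = 0.719 / 0.376 ≈ 1.9122 → capped at 1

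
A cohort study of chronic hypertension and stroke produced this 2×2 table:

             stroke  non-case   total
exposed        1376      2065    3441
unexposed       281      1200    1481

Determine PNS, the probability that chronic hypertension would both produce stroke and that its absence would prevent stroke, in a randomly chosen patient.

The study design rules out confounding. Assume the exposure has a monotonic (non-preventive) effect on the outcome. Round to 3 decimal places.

PNS ≈ 0.210

p₁ = P(outcome | exposed) = 1376/3441 = 0.39988
p₀ = P(outcome | unexposed) = 281/1481 = 0.18974
Under exogeneity and monotonicity, PNS = p₁ − p₀.
PNS = 0.39988 − 0.18974 = 0.21015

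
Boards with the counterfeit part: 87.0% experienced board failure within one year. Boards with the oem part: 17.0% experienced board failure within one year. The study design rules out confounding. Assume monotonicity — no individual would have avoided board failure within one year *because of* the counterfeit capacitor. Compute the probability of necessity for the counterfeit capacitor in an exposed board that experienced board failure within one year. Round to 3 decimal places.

PN ≈ 0.805

p₁ = 0.87, p₀ = 0.17.
Under exogeneity and monotonicity, PN = (p₁ − p₀) / p₁.
PN = (0.87 − 0.17) / 0.87 = 0.7 / 0.87 ≈ 0.8046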